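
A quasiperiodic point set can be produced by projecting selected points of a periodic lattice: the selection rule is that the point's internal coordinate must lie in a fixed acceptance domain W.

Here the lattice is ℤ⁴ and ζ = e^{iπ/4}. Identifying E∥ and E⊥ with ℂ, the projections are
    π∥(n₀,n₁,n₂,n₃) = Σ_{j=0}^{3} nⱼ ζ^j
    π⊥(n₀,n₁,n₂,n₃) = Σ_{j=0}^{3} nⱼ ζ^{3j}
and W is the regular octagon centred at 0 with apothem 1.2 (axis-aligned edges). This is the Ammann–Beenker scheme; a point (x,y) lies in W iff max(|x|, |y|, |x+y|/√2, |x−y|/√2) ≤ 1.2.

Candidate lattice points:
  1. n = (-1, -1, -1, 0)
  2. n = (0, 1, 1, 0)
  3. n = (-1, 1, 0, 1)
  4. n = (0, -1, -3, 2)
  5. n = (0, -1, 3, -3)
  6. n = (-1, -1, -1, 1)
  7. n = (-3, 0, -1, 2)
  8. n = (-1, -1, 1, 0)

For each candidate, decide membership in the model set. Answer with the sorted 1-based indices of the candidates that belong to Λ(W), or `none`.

With ζ = e^{iπ/4} the internal vectors are ζ^0,ζ^3,ζ^6,ζ^9.
candidate 1: n = (-1, -1, -1, 0) → π⊥ ≈ (-0.29289, +0.29289); max(|x|,|y|,|x±y|/√2) = 0.41421 ≤ 1.2 ⇒ ∈ W
candidate 2: n = (0, 1, 1, 0) → π⊥ ≈ (-0.70711, -0.29289); max(|x|,|y|,|x±y|/√2) = 0.70711 ≤ 1.2 ⇒ ∈ W
candidate 3: n = (-1, 1, 0, 1) → π⊥ ≈ (-1.00000, +1.41421); max(|x|,|y|,|x±y|/√2) = 1.70711 > 1.2 ⇒ ∉ W
candidate 4: n = (0, -1, -3, 2) → π⊥ ≈ (+2.12132, +3.70711); max(|x|,|y|,|x±y|/√2) = 4.12132 > 1.2 ⇒ ∉ W
candidate 5: n = (0, -1, 3, -3) → π⊥ ≈ (-1.41421, -5.82843); max(|x|,|y|,|x±y|/√2) = 5.82843 > 1.2 ⇒ ∉ W
candidate 6: n = (-1, -1, -1, 1) → π⊥ ≈ (+0.41421, +1.00000); max(|x|,|y|,|x±y|/√2) = 1.00000 ≤ 1.2 ⇒ ∈ W
candidate 7: n = (-3, 0, -1, 2) → π⊥ ≈ (-1.58579, +2.41421); max(|x|,|y|,|x±y|/√2) = 2.82843 > 1.2 ⇒ ∉ W
candidate 8: n = (-1, -1, 1, 0) → π⊥ ≈ (-0.29289, -1.70711); max(|x|,|y|,|x±y|/√2) = 1.70711 > 1.2 ⇒ ∉ W

1, 2, 6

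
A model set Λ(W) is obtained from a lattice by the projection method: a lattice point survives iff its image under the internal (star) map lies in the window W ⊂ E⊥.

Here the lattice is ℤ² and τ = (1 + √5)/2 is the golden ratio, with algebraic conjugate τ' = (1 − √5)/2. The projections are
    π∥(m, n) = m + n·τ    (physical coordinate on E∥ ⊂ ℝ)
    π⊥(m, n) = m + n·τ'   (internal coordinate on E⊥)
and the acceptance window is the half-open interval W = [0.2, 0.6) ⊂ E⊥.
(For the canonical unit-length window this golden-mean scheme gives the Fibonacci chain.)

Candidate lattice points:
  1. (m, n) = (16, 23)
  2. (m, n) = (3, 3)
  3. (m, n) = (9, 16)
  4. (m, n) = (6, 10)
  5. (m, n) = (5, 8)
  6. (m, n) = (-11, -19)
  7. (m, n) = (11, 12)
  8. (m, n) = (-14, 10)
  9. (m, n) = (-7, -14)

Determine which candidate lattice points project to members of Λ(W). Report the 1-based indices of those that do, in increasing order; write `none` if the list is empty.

Compute τ' = (1−√5)/2 = -0.61803, so π⊥(m,n) = m -0.61803·n.
#1 (16,23): internal coord 16 + (23)·τ' = +1.78522; +1.78522 ∉ [0.2, 0.6) → out
#2 (3,3): internal coord 3 + (3)·τ' = +1.14590; +1.14590 ∉ [0.2, 0.6) → out
#3 (9,16): internal coord 9 + (16)·τ' = -0.88854; -0.88854 ∉ [0.2, 0.6) → out
#4 (6,10): internal coord 6 + (10)·τ' = -0.18034; -0.18034 ∉ [0.2, 0.6) → out
#5 (5,8): internal coord 5 + (8)·τ' = +0.05573; +0.05573 ∉ [0.2, 0.6) → out
#6 (-11,-19): internal coord -11 + (-19)·τ' = +0.74265; +0.74265 ∉ [0.2, 0.6) → out
#7 (11,12): internal coord 11 + (12)·τ' = +3.58359; +3.58359 ∉ [0.2, 0.6) → out
#8 (-14,10): internal coord -14 + (10)·τ' = -20.18034; -20.18034 ∉ [0.2, 0.6) → out
#9 (-7,-14): internal coord -7 + (-14)·τ' = +1.65248; +1.65248 ∉ [0.2, 0.6) → out

none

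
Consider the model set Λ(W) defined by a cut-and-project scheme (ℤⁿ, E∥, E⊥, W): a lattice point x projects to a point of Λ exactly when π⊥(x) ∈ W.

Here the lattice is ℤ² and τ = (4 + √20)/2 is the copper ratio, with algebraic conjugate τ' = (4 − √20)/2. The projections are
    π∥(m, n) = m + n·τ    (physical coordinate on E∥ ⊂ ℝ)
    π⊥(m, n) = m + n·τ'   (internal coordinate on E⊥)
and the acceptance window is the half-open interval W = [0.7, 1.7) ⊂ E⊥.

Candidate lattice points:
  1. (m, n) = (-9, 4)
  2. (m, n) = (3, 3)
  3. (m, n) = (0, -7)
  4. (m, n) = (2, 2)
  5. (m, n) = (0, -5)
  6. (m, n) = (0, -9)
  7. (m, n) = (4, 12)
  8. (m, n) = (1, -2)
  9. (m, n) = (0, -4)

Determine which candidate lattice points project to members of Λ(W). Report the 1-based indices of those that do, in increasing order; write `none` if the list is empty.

3, 4, 5, 7, 8, 9

Numerically τ ≈ 4.2361 and τ' = −1/τ ≈ -0.2361.
#1 (-9,4): internal coord -9 + (4)·τ' = -9.9443; -9.9443 ∉ [0.7, 1.7) → out
#2 (3,3): internal coord 3 + (3)·τ' = +2.2918; +2.2918 ∉ [0.7, 1.7) → out
#3 (0,-7): internal coord 0 + (-7)·τ' = +1.6525; +1.6525 ∈ [0.7, 1.7) → IN Λ
#4 (2,2): internal coord 2 + (2)·τ' = +1.5279; +1.5279 ∈ [0.7, 1.7) → IN Λ
#5 (0,-5): internal coord 0 + (-5)·τ' = +1.1803; +1.1803 ∈ [0.7, 1.7) → IN Λ
#6 (0,-9): internal coord 0 + (-9)·τ' = +2.1246; +2.1246 ∉ [0.7, 1.7) → out
#7 (4,12): internal coord 4 + (12)·τ' = +1.1672; +1.1672 ∈ [0.7, 1.7) → IN Λ
#8 (1,-2): internal coord 1 + (-2)·τ' = +1.4721; +1.4721 ∈ [0.7, 1.7) → IN Λ
#9 (0,-4): internal coord 0 + (-4)·τ' = +0.9443; +0.9443 ∈ [0.7, 1.7) → IN Λ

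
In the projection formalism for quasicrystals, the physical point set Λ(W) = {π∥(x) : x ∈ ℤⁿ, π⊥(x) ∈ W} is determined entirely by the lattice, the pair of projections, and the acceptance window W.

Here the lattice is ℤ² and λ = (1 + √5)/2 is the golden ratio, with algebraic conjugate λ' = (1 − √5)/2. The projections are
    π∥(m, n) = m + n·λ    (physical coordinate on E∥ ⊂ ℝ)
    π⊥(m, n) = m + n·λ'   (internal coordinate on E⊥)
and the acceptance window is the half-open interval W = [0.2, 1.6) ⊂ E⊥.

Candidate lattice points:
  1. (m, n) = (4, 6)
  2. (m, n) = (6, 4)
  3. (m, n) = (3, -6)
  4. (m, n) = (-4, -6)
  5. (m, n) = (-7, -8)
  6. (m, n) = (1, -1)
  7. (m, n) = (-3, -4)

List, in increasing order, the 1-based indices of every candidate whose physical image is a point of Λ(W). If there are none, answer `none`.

Compute λ' = (1−√5)/2 = -0.618034, so π⊥(m,n) = m -0.618034·n.
[1] lift (4,6): star map gives 0.291796; window check 0.2 ≤ 0.291796 < 1.6 is true → IN Λ
[2] lift (6,4): star map gives 3.527864; window check 0.2 ≤ 3.527864 < 1.6 is false → out
[3] lift (3,-6): star map gives 6.708204; window check 0.2 ≤ 6.708204 < 1.6 is false → out
[4] lift (-4,-6): star map gives -0.291796; window check 0.2 ≤ -0.291796 < 1.6 is false → out
[5] lift (-7,-8): star map gives -2.055728; window check 0.2 ≤ -2.055728 < 1.6 is false → out
[6] lift (1,-1): star map gives 1.618034; window check 0.2 ≤ 1.618034 < 1.6 is false → out
[7] lift (-3,-4): star map gives -0.527864; window check 0.2 ≤ -0.527864 < 1.6 is false → out

1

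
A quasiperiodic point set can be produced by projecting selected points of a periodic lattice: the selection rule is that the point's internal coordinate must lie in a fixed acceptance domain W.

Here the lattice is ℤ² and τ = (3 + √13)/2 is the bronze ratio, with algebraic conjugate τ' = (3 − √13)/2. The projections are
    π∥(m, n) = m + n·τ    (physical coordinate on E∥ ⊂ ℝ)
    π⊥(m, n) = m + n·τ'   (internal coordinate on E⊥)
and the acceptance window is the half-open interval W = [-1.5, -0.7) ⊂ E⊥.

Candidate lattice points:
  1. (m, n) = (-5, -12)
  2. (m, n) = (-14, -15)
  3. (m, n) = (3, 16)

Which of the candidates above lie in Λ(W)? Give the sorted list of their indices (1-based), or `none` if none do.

1

Numerically τ ≈ 3.302776 and τ' = −1/τ ≈ -0.302776.
[1] lift (-5,-12): star map gives -1.366692; window check -1.5 ≤ -1.366692 < -0.7 is true → IN Λ
[2] lift (-14,-15): star map gives -9.458365; window check -1.5 ≤ -9.458365 < -0.7 is false → out
[3] lift (3,16): star map gives -1.844410; window check -1.5 ≤ -1.844410 < -0.7 is false → out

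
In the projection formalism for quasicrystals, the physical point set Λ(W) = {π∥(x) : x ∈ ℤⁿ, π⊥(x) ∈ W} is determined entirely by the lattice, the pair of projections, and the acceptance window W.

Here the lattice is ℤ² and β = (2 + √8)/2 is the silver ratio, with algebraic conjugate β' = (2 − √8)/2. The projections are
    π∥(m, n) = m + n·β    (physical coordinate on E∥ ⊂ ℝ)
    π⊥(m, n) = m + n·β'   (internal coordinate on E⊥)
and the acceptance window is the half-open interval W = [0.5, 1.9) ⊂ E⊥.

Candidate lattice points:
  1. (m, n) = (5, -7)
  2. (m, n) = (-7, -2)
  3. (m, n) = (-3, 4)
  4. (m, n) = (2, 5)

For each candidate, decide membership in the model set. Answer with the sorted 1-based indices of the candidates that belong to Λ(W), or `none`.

β' = (2−√8)/2 ≈ -0.414214.
[1] lift (5,-7): star map gives 7.899495; window check 0.5 ≤ 7.899495 < 1.9 is false → out
[2] lift (-7,-2): star map gives -6.171573; window check 0.5 ≤ -6.171573 < 1.9 is false → out
[3] lift (-3,4): star map gives -4.656854; window check 0.5 ≤ -4.656854 < 1.9 is false → out
[4] lift (2,5): star map gives -0.071068; window check 0.5 ≤ -0.071068 < 1.9 is false → out

none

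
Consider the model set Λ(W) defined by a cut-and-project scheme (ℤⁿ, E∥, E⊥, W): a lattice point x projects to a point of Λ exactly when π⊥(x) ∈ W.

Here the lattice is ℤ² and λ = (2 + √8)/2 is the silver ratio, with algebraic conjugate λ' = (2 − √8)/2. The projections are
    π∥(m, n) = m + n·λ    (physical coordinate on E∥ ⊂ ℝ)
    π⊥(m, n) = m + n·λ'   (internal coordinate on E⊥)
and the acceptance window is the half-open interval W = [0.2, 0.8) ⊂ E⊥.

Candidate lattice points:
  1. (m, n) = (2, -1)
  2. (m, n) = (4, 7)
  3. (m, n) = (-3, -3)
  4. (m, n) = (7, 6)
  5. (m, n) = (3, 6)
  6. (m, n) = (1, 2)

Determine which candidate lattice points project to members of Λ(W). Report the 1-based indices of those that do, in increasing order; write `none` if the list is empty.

λ' = (2−√8)/2 ≈ -0.41421.
[1] lift (2,-1): star map gives 2.41421; window check 0.2 ≤ 2.41421 < 0.8 is false → out
[2] lift (4,7): star map gives 1.10051; window check 0.2 ≤ 1.10051 < 0.8 is false → out
[3] lift (-3,-3): star map gives -1.75736; window check 0.2 ≤ -1.75736 < 0.8 is false → out
[4] lift (7,6): star map gives 4.51472; window check 0.2 ≤ 4.51472 < 0.8 is false → out
[5] lift (3,6): star map gives 0.51472; window check 0.2 ≤ 0.51472 < 0.8 is true → IN Λ
[6] lift (1,2): star map gives 0.17157; window check 0.2 ≤ 0.17157 < 0.8 is false → out

5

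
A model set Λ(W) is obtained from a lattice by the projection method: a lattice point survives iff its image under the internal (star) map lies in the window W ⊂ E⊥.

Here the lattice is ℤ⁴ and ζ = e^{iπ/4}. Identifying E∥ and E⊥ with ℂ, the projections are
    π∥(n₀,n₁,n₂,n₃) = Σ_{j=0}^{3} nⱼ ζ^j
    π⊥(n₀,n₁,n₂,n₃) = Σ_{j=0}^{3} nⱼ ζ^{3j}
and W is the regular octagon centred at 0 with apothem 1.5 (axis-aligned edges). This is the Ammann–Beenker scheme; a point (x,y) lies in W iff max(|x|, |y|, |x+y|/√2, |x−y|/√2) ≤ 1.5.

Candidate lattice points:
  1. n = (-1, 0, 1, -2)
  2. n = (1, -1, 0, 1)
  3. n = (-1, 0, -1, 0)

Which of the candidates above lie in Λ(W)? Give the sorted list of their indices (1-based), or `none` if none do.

Internal map: ζ^{3j} for j=0..3 gives (1,0), (−√2/2,√2/2), (0,−1), (√2/2,√2/2).
candidate 1: n = (-1, 0, 1, -2) → π⊥ ≈ (-2.4142, -2.4142); max(|x|,|y|,|x±y|/√2) = 3.4142 > 1.5 ⇒ ∉ W
candidate 2: n = (1, -1, 0, 1) → π⊥ ≈ (+2.4142, +0.0000); max(|x|,|y|,|x±y|/√2) = 2.4142 > 1.5 ⇒ ∉ W
candidate 3: n = (-1, 0, -1, 0) → π⊥ ≈ (-1.0000, +1.0000); max(|x|,|y|,|x±y|/√2) = 1.4142 ≤ 1.5 ⇒ ∈ W

3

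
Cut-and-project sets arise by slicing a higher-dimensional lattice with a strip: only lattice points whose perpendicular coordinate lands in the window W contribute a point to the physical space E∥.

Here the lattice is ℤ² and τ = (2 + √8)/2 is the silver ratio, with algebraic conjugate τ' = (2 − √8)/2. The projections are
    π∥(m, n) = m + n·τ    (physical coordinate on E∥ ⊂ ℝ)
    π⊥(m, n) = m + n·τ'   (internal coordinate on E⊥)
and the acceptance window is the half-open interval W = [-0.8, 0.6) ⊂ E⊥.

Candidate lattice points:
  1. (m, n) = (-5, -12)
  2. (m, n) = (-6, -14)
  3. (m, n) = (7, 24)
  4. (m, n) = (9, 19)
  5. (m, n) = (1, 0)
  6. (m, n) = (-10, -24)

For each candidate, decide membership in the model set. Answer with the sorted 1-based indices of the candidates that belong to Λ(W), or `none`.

Compute τ' = (2−√8)/2 = -0.4142, so π⊥(m,n) = m -0.4142·n.
candidate 1: (m,n)=(-5,-12) → π∥ = -5-12·τ ≈ -33.9706, π⊥ = -5-12·τ' ≈ -0.0294 ∈ [-0.8, 0.6) ⇒ IN Λ
candidate 2: (m,n)=(-6,-14) → π∥ = -6-14·τ ≈ -39.7990, π⊥ = -6-14·τ' ≈ -0.2010 ∈ [-0.8, 0.6) ⇒ IN Λ
candidate 3: (m,n)=(7,24) → π∥ = 7+24·τ ≈ 64.9411, π⊥ = 7+24·τ' ≈ -2.9411 ∉ [-0.8, 0.6) ⇒ out
candidate 4: (m,n)=(9,19) → π∥ = 9+19·τ ≈ 54.8701, π⊥ = 9+19·τ' ≈ 1.1299 ∉ [-0.8, 0.6) ⇒ out
candidate 5: (m,n)=(1,0) → π∥ = 1+0·τ ≈ 1.0000, π⊥ = 1+0·τ' ≈ 1.0000 ∉ [-0.8, 0.6) ⇒ out
candidate 6: (m,n)=(-10,-24) → π∥ = -10-24·τ ≈ -67.9411, π⊥ = -10-24·τ' ≈ -0.0589 ∈ [-0.8, 0.6) ⇒ IN Λ

1, 2, 6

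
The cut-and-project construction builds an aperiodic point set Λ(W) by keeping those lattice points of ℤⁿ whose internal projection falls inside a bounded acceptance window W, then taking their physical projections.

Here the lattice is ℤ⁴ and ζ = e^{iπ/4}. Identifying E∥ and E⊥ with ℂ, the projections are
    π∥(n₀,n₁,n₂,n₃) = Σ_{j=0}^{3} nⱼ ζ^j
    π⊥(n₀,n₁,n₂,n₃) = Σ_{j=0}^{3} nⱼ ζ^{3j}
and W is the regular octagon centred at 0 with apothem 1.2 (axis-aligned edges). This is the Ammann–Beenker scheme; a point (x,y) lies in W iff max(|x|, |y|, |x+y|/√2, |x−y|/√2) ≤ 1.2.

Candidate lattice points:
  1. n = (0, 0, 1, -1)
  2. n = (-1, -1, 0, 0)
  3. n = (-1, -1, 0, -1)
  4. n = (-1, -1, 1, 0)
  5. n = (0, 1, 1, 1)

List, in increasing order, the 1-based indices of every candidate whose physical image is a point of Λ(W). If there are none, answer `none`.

With ζ = e^{iπ/4} the internal vectors are ζ^0,ζ^3,ζ^6,ζ^9.
#1 (0, 0, 1, -1): internal (-0.707107, -1.707107); octagon support 1.707107 vs apothem 1.2 → ∉ W
#2 (-1, -1, 0, 0): internal (-0.292893, -0.707107); octagon support 0.707107 vs apothem 1.2 → ∈ W
#3 (-1, -1, 0, -1): internal (-1.000000, -1.414214); octagon support 1.707107 vs apothem 1.2 → ∉ W
#4 (-1, -1, 1, 0): internal (-0.292893, -1.707107); octagon support 1.707107 vs apothem 1.2 → ∉ W
#5 (0, 1, 1, 1): internal (0.000000, 0.414214); octagon support 0.414214 vs apothem 1.2 → ∈ W

2, 5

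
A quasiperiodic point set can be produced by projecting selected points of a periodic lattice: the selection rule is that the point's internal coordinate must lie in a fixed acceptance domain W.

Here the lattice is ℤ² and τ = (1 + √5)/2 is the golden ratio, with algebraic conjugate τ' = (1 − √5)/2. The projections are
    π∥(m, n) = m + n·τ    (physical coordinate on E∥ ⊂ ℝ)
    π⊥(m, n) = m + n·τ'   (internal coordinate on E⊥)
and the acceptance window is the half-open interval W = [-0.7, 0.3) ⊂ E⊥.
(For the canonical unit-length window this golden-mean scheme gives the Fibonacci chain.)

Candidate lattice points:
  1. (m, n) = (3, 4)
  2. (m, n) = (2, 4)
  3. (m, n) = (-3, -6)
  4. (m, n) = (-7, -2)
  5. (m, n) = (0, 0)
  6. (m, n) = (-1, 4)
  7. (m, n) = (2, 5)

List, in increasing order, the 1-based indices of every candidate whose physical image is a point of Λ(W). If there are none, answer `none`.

2, 5

Compute τ' = (1−√5)/2 = -0.618034, so π⊥(m,n) = m -0.618034·n.
[1] lift (3,4): star map gives 0.527864; window check -0.7 ≤ 0.527864 < 0.3 is false → out
[2] lift (2,4): star map gives -0.472136; window check -0.7 ≤ -0.472136 < 0.3 is true → IN Λ
[3] lift (-3,-6): star map gives 0.708204; window check -0.7 ≤ 0.708204 < 0.3 is false → out
[4] lift (-7,-2): star map gives -5.763932; window check -0.7 ≤ -5.763932 < 0.3 is false → out
[5] lift (0,0): star map gives 0.000000; window check -0.7 ≤ 0.000000 < 0.3 is true → IN Λ
[6] lift (-1,4): star map gives -3.472136; window check -0.7 ≤ -3.472136 < 0.3 is false → out
[7] lift (2,5): star map gives -1.090170; window check -0.7 ≤ -1.090170 < 0.3 is false → out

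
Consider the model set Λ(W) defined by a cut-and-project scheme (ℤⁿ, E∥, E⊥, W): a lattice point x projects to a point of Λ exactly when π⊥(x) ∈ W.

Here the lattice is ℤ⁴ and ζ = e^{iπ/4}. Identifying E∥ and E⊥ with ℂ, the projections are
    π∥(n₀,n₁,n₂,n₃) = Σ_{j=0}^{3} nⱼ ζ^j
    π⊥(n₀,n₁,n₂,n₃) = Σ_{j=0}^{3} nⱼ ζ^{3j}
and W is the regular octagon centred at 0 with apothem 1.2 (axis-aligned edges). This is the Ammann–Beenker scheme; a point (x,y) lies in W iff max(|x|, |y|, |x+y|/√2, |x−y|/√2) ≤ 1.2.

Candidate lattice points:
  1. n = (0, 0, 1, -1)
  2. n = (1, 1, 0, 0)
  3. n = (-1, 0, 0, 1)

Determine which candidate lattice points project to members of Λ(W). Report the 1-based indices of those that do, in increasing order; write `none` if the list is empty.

2, 3

π⊥(n) = n₀ + n₁ζ³ + n₂ζ⁶ + n₃ζ⁹ where ζ = e^{iπ/4}.
candidate 1: n = (0, 0, 1, -1) → π⊥ ≈ (-0.7071, -1.7071); max(|x|,|y|,|x±y|/√2) = 1.7071 > 1.2 ⇒ ∉ W
candidate 2: n = (1, 1, 0, 0) → π⊥ ≈ (+0.2929, +0.7071); max(|x|,|y|,|x±y|/√2) = 0.7071 ≤ 1.2 ⇒ ∈ W
candidate 3: n = (-1, 0, 0, 1) → π⊥ ≈ (-0.2929, +0.7071); max(|x|,|y|,|x±y|/√2) = 0.7071 ≤ 1.2 ⇒ ∈ W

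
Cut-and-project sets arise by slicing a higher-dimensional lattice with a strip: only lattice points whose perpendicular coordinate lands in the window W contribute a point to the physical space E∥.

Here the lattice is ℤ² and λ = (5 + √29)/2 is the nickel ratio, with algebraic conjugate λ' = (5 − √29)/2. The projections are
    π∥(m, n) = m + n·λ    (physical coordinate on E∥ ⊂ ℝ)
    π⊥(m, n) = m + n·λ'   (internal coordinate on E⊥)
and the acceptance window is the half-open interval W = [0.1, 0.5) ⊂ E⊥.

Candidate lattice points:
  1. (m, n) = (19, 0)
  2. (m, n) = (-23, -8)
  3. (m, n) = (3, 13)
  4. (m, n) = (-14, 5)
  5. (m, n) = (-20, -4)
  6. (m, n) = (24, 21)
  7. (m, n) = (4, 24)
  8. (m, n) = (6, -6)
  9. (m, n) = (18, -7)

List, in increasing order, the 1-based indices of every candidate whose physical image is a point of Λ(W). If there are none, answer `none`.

3

Compute λ' = (5−√29)/2 = -0.19258, so π⊥(m,n) = m -0.19258·n.
#1 (19,0): internal coord 19 + (0)·λ' = +19.00000; +19.00000 ∉ [0.1, 0.5) → out
#2 (-23,-8): internal coord -23 + (-8)·λ' = -21.45934; -21.45934 ∉ [0.1, 0.5) → out
#3 (3,13): internal coord 3 + (13)·λ' = +0.49643; +0.49643 ∈ [0.1, 0.5) → IN Λ
#4 (-14,5): internal coord -14 + (5)·λ' = -14.96291; -14.96291 ∉ [0.1, 0.5) → out
#5 (-20,-4): internal coord -20 + (-4)·λ' = -19.22967; -19.22967 ∉ [0.1, 0.5) → out
#6 (24,21): internal coord 24 + (21)·λ' = +19.95577; +19.95577 ∉ [0.1, 0.5) → out
#7 (4,24): internal coord 4 + (24)·λ' = -0.62198; -0.62198 ∉ [0.1, 0.5) → out
#8 (6,-6): internal coord 6 + (-6)·λ' = +7.15549; +7.15549 ∉ [0.1, 0.5) → out
#9 (18,-7): internal coord 18 + (-7)·λ' = +19.34808; +19.34808 ∉ [0.1, 0.5) → out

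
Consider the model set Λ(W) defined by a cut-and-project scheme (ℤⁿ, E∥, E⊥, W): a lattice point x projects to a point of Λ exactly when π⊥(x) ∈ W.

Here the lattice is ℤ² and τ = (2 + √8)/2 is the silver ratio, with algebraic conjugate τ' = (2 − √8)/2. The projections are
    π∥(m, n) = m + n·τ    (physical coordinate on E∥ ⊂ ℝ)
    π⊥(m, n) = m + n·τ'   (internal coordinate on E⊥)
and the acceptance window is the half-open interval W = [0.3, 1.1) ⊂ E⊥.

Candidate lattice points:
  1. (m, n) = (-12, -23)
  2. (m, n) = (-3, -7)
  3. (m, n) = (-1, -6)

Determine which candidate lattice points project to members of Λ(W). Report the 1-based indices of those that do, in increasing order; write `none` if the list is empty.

none

Numerically τ ≈ 2.4142 and τ' = −1/τ ≈ -0.4142.
candidate 1: (m,n)=(-12,-23) → π∥ = -12-23·τ ≈ -67.5269, π⊥ = -12-23·τ' ≈ -2.4731 ∉ [0.3, 1.1) ⇒ out
candidate 2: (m,n)=(-3,-7) → π∥ = -3-7·τ ≈ -19.8995, π⊥ = -3-7·τ' ≈ -0.1005 ∉ [0.3, 1.1) ⇒ out
candidate 3: (m,n)=(-1,-6) → π∥ = -1-6·τ ≈ -15.4853, π⊥ = -1-6·τ' ≈ 1.4853 ∉ [0.3, 1.1) ⇒ out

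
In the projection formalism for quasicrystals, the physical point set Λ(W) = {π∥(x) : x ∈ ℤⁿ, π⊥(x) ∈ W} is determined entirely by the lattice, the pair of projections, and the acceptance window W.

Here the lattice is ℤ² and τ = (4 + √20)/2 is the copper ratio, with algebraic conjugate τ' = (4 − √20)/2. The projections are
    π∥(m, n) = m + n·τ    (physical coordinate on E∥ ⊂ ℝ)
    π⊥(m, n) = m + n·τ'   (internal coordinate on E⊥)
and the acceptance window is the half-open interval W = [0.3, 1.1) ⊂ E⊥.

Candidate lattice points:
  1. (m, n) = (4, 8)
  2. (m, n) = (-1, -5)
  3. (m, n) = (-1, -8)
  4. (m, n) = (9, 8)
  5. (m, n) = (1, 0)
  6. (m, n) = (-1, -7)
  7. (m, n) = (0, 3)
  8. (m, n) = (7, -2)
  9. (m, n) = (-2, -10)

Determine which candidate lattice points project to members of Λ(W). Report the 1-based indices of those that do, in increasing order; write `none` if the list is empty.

3, 5, 6, 9

Compute τ' = (4−√20)/2 = -0.2361, so π⊥(m,n) = m -0.2361·n.
#1 (4,8): internal coord 4 + (8)·τ' = +2.1115; +2.1115 ∉ [0.3, 1.1) → out
#2 (-1,-5): internal coord -1 + (-5)·τ' = +0.1803; +0.1803 ∉ [0.3, 1.1) → out
#3 (-1,-8): internal coord -1 + (-8)·τ' = +0.8885; +0.8885 ∈ [0.3, 1.1) → IN Λ
#4 (9,8): internal coord 9 + (8)·τ' = +7.1115; +7.1115 ∉ [0.3, 1.1) → out
#5 (1,0): internal coord 1 + (0)·τ' = +1.0000; +1.0000 ∈ [0.3, 1.1) → IN Λ
#6 (-1,-7): internal coord -1 + (-7)·τ' = +0.6525; +0.6525 ∈ [0.3, 1.1) → IN Λ
#7 (0,3): internal coord 0 + (3)·τ' = -0.7082; -0.7082 ∉ [0.3, 1.1) → out
#8 (7,-2): internal coord 7 + (-2)·τ' = +7.4721; +7.4721 ∉ [0.3, 1.1) → out
#9 (-2,-10): internal coord -2 + (-10)·τ' = +0.3607; +0.3607 ∈ [0.3, 1.1) → IN Λ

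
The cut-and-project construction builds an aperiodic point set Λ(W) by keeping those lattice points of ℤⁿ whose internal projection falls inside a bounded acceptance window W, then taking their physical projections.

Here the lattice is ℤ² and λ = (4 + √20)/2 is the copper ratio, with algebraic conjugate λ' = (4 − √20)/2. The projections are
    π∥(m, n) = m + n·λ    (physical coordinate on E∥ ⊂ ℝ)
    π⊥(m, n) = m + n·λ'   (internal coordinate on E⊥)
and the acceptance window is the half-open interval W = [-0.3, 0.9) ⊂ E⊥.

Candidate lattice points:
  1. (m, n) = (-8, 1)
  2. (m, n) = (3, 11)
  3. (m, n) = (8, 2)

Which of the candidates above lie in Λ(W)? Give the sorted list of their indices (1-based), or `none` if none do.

2

Compute λ' = (4−√20)/2 = -0.23607, so π⊥(m,n) = m -0.23607·n.
[1] lift (-8,1): star map gives -8.23607; window check -0.3 ≤ -8.23607 < 0.9 is false → out
[2] lift (3,11): star map gives 0.40325; window check -0.3 ≤ 0.40325 < 0.9 is true → IN Λ
[3] lift (8,2): star map gives 7.52786; window check -0.3 ≤ 7.52786 < 0.9 is false → out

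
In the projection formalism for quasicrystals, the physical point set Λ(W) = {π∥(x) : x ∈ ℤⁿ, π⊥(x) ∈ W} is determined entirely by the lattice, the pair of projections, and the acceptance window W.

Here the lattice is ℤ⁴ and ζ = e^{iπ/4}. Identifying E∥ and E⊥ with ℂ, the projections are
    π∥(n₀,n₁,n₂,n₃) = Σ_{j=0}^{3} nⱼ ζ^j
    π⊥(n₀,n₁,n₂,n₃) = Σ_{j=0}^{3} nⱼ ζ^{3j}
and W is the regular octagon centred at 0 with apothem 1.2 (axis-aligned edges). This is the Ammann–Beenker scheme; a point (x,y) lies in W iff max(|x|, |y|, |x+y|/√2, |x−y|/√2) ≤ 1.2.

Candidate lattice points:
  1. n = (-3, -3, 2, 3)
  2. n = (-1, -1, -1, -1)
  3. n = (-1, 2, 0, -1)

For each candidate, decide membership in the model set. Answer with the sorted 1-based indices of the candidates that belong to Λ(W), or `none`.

2

Internal map: ζ^{3j} for j=0..3 gives (1,0), (−√2/2,√2/2), (0,−1), (√2/2,√2/2).
candidate 1: n = (-3, -3, 2, 3) → π⊥ ≈ (+1.242641, -2.000000); max(|x|,|y|,|x±y|/√2) = 2.292893 > 1.2 ⇒ ∉ W
candidate 2: n = (-1, -1, -1, -1) → π⊥ ≈ (-1.000000, -0.414214); max(|x|,|y|,|x±y|/√2) = 1.000000 ≤ 1.2 ⇒ ∈ W
candidate 3: n = (-1, 2, 0, -1) → π⊥ ≈ (-3.121320, +0.707107); max(|x|,|y|,|x±y|/√2) = 3.121320 > 1.2 ⇒ ∉ W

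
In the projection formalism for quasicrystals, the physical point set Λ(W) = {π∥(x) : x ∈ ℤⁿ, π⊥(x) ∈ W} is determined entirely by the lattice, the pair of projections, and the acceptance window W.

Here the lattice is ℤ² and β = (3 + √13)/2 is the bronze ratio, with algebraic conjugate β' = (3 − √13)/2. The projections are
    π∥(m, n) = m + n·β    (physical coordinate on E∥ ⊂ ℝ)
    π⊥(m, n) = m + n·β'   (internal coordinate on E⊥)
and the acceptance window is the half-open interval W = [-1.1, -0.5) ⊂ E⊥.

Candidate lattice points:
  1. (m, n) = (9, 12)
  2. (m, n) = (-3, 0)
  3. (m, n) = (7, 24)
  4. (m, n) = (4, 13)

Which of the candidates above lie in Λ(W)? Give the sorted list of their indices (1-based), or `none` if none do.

Compute β' = (3−√13)/2 = -0.30278, so π⊥(m,n) = m -0.30278·n.
candidate 1: (m,n)=(9,12) → π∥ = 9+12·β ≈ 48.63331, π⊥ = 9+12·β' ≈ 5.36669 ∉ [-1.1, -0.5) ⇒ out
candidate 2: (m,n)=(-3,0) → π∥ = -3+0·β ≈ -3.00000, π⊥ = -3+0·β' ≈ -3.00000 ∉ [-1.1, -0.5) ⇒ out
candidate 3: (m,n)=(7,24) → π∥ = 7+24·β ≈ 86.26662, π⊥ = 7+24·β' ≈ -0.26662 ∉ [-1.1, -0.5) ⇒ out
candidate 4: (m,n)=(4,13) → π∥ = 4+13·β ≈ 46.93608, π⊥ = 4+13·β' ≈ 0.06392 ∉ [-1.1, -0.5) ⇒ out

none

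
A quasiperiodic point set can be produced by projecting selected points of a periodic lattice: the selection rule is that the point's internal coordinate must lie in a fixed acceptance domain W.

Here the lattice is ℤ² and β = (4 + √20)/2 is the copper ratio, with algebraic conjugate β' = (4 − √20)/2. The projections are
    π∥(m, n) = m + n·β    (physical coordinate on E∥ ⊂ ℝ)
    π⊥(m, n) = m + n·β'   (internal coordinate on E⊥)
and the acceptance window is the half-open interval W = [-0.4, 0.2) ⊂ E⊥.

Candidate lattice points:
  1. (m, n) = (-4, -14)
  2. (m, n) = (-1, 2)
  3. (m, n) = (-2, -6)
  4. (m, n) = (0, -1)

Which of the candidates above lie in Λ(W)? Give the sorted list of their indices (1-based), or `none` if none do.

none

Compute β' = (4−√20)/2 = -0.236068, so π⊥(m,n) = m -0.236068·n.
candidate 1: (m,n)=(-4,-14) → π∥ = -4-14·β ≈ -63.304952, π⊥ = -4-14·β' ≈ -0.695048 ∉ [-0.4, 0.2) ⇒ out
candidate 2: (m,n)=(-1,2) → π∥ = -1+2·β ≈ 7.472136, π⊥ = -1+2·β' ≈ -1.472136 ∉ [-0.4, 0.2) ⇒ out
candidate 3: (m,n)=(-2,-6) → π∥ = -2-6·β ≈ -27.416408, π⊥ = -2-6·β' ≈ -0.583592 ∉ [-0.4, 0.2) ⇒ out
candidate 4: (m,n)=(0,-1) → π∥ = 0-1·β ≈ -4.236068, π⊥ = 0-1·β' ≈ 0.236068 ∉ [-0.4, 0.2) ⇒ out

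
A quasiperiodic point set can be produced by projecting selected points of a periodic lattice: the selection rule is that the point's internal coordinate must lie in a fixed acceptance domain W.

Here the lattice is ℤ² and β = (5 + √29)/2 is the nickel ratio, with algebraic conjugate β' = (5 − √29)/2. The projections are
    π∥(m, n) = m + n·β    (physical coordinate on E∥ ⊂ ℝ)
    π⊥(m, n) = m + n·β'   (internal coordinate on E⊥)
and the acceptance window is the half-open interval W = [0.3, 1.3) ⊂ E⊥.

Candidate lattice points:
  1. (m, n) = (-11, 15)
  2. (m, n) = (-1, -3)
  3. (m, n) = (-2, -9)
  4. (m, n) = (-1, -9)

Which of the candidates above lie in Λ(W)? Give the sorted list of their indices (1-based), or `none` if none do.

4

Compute β' = (5−√29)/2 = -0.19258, so π⊥(m,n) = m -0.19258·n.
candidate 1: (m,n)=(-11,15) → π∥ = -11+15·β ≈ 66.88874, π⊥ = -11+15·β' ≈ -13.88874 ∉ [0.3, 1.3) ⇒ out
candidate 2: (m,n)=(-1,-3) → π∥ = -1-3·β ≈ -16.57775, π⊥ = -1-3·β' ≈ -0.42225 ∉ [0.3, 1.3) ⇒ out
candidate 3: (m,n)=(-2,-9) → π∥ = -2-9·β ≈ -48.73324, π⊥ = -2-9·β' ≈ -0.26676 ∉ [0.3, 1.3) ⇒ out
candidate 4: (m,n)=(-1,-9) → π∥ = -1-9·β ≈ -47.73324, π⊥ = -1-9·β' ≈ 0.73324 ∈ [0.3, 1.3) ⇒ IN Λ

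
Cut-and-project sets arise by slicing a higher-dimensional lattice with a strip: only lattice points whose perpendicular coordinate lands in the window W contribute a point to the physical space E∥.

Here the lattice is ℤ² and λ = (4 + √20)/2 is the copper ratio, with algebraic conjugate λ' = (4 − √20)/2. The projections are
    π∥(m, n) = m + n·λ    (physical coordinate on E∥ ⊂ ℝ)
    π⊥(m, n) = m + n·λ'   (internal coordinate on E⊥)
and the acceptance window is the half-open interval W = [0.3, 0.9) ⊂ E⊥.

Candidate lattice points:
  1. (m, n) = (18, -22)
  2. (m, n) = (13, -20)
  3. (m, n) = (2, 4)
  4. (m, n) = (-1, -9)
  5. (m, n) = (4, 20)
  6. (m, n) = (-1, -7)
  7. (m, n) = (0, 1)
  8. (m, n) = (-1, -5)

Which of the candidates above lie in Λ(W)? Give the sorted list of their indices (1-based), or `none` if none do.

6

λ' = (4−√20)/2 ≈ -0.23607.
candidate 1: (m,n)=(18,-22) → π∥ = 18-22·λ ≈ -75.19350, π⊥ = 18-22·λ' ≈ 23.19350 ∉ [0.3, 0.9) ⇒ out
candidate 2: (m,n)=(13,-20) → π∥ = 13-20·λ ≈ -71.72136, π⊥ = 13-20·λ' ≈ 17.72136 ∉ [0.3, 0.9) ⇒ out
candidate 3: (m,n)=(2,4) → π∥ = 2+4·λ ≈ 18.94427, π⊥ = 2+4·λ' ≈ 1.05573 ∉ [0.3, 0.9) ⇒ out
candidate 4: (m,n)=(-1,-9) → π∥ = -1-9·λ ≈ -39.12461, π⊥ = -1-9·λ' ≈ 1.12461 ∉ [0.3, 0.9) ⇒ out
candidate 5: (m,n)=(4,20) → π∥ = 4+20·λ ≈ 88.72136, π⊥ = 4+20·λ' ≈ -0.72136 ∉ [0.3, 0.9) ⇒ out
candidate 6: (m,n)=(-1,-7) → π∥ = -1-7·λ ≈ -30.65248, π⊥ = -1-7·λ' ≈ 0.65248 ∈ [0.3, 0.9) ⇒ IN Λ
candidate 7: (m,n)=(0,1) → π∥ = 0+1·λ ≈ 4.23607, π⊥ = 0+1·λ' ≈ -0.23607 ∉ [0.3, 0.9) ⇒ out
candidate 8: (m,n)=(-1,-5) → π∥ = -1-5·λ ≈ -22.18034, π⊥ = -1-5·λ' ≈ 0.18034 ∉ [0.3, 0.9) ⇒ out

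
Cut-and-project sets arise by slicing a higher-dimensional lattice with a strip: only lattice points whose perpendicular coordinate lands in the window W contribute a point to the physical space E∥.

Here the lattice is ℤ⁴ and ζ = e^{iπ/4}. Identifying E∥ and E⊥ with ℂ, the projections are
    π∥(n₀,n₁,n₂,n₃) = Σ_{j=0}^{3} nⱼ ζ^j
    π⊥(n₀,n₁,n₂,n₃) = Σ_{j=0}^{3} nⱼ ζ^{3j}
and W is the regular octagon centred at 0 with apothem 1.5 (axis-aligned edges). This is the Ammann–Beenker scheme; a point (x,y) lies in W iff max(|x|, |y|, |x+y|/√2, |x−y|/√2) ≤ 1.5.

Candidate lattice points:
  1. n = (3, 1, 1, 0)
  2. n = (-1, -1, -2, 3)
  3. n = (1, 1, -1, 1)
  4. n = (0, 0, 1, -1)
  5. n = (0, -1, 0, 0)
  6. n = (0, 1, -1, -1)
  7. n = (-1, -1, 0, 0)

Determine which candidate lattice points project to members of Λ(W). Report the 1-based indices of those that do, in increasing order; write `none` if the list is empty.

5, 7

π⊥(n) = n₀ + n₁ζ³ + n₂ζ⁶ + n₃ζ⁹ where ζ = e^{iπ/4}.
candidate 1: n = (3, 1, 1, 0) → π⊥ ≈ (+2.2929, -0.2929); max(|x|,|y|,|x±y|/√2) = 2.2929 > 1.5 ⇒ ∉ W
candidate 2: n = (-1, -1, -2, 3) → π⊥ ≈ (+1.8284, +3.4142); max(|x|,|y|,|x±y|/√2) = 3.7071 > 1.5 ⇒ ∉ W
candidate 3: n = (1, 1, -1, 1) → π⊥ ≈ (+1.0000, +2.4142); max(|x|,|y|,|x±y|/√2) = 2.4142 > 1.5 ⇒ ∉ W
candidate 4: n = (0, 0, 1, -1) → π⊥ ≈ (-0.7071, -1.7071); max(|x|,|y|,|x±y|/√2) = 1.7071 > 1.5 ⇒ ∉ W
candidate 5: n = (0, -1, 0, 0) → π⊥ ≈ (+0.7071, -0.7071); max(|x|,|y|,|x±y|/√2) = 1.0000 ≤ 1.5 ⇒ ∈ W
candidate 6: n = (0, 1, -1, -1) → π⊥ ≈ (-1.4142, +1.0000); max(|x|,|y|,|x±y|/√2) = 1.7071 > 1.5 ⇒ ∉ W
candidate 7: n = (-1, -1, 0, 0) → π⊥ ≈ (-0.2929, -0.7071); max(|x|,|y|,|x±y|/√2) = 0.7071 ≤ 1.5 ⇒ ∈ W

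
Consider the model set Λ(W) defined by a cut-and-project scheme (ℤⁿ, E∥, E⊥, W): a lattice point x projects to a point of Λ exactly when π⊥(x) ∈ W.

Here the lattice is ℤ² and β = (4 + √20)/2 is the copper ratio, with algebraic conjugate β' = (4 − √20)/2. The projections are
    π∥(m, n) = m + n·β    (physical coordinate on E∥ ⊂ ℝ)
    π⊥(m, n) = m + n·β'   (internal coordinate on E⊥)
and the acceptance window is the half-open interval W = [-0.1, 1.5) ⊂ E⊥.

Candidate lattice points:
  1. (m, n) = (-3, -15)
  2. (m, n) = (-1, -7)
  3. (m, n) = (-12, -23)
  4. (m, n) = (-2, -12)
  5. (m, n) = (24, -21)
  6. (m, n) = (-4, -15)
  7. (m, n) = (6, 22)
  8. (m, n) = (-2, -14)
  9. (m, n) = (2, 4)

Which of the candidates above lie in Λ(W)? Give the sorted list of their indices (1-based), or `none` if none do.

1, 2, 4, 7, 8, 9

β' = (4−√20)/2 ≈ -0.23607.
[1] lift (-3,-15): star map gives 0.54102; window check -0.1 ≤ 0.54102 < 1.5 is true → IN Λ
[2] lift (-1,-7): star map gives 0.65248; window check -0.1 ≤ 0.65248 < 1.5 is true → IN Λ
[3] lift (-12,-23): star map gives -6.57044; window check -0.1 ≤ -6.57044 < 1.5 is false → out
[4] lift (-2,-12): star map gives 0.83282; window check -0.1 ≤ 0.83282 < 1.5 is true → IN Λ
[5] lift (24,-21): star map gives 28.95743; window check -0.1 ≤ 28.95743 < 1.5 is false → out
[6] lift (-4,-15): star map gives -0.45898; window check -0.1 ≤ -0.45898 < 1.5 is false → out
[7] lift (6,22): star map gives 0.80650; window check -0.1 ≤ 0.80650 < 1.5 is true → IN Λ
[8] lift (-2,-14): star map gives 1.30495; window check -0.1 ≤ 1.30495 < 1.5 is true → IN Λ
[9] lift (2,4): star map gives 1.05573; window check -0.1 ≤ 1.05573 < 1.5 is true → IN Λ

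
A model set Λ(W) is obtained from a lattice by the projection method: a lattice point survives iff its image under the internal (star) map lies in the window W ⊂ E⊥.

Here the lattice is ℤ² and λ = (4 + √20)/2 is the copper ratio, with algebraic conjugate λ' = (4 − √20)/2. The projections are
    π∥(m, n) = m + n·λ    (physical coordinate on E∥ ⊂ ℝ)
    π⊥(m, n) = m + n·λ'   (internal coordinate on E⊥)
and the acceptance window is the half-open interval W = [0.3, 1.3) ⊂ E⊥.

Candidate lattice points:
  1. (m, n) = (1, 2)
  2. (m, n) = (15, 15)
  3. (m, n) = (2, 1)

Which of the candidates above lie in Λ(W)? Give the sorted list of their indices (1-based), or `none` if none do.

1

Compute λ' = (4−√20)/2 = -0.23607, so π⊥(m,n) = m -0.23607·n.
#1 (1,2): internal coord 1 + (2)·λ' = +0.52786; +0.52786 ∈ [0.3, 1.3) → IN Λ
#2 (15,15): internal coord 15 + (15)·λ' = +11.45898; +11.45898 ∉ [0.3, 1.3) → out
#3 (2,1): internal coord 2 + (1)·λ' = +1.76393; +1.76393 ∉ [0.3, 1.3) → out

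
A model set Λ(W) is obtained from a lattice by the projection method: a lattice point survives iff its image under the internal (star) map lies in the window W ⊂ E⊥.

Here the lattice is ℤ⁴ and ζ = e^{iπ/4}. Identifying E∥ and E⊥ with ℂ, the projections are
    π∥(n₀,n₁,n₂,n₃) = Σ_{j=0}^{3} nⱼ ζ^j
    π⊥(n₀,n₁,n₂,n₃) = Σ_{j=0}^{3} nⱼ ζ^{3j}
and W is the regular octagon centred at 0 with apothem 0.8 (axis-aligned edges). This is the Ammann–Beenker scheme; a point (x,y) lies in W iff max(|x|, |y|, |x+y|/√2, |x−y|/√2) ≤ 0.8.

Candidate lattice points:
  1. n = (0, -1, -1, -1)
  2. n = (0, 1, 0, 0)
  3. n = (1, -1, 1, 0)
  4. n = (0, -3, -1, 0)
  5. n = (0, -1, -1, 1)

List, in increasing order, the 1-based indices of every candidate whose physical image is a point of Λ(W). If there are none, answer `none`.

1

Internal map: ζ^{3j} for j=0..3 gives (1,0), (−√2/2,√2/2), (0,−1), (√2/2,√2/2).
#1 (0, -1, -1, -1): internal (0.000000, -0.414214); octagon support 0.414214 vs apothem 0.8 → ∈ W
#2 (0, 1, 0, 0): internal (-0.707107, 0.707107); octagon support 1.000000 vs apothem 0.8 → ∉ W
#3 (1, -1, 1, 0): internal (1.707107, -1.707107); octagon support 2.414214 vs apothem 0.8 → ∉ W
#4 (0, -3, -1, 0): internal (2.121320, -1.121320); octagon support 2.292893 vs apothem 0.8 → ∉ W
#5 (0, -1, -1, 1): internal (1.414214, 1.000000); octagon support 1.707107 vs apothem 0.8 → ∉ W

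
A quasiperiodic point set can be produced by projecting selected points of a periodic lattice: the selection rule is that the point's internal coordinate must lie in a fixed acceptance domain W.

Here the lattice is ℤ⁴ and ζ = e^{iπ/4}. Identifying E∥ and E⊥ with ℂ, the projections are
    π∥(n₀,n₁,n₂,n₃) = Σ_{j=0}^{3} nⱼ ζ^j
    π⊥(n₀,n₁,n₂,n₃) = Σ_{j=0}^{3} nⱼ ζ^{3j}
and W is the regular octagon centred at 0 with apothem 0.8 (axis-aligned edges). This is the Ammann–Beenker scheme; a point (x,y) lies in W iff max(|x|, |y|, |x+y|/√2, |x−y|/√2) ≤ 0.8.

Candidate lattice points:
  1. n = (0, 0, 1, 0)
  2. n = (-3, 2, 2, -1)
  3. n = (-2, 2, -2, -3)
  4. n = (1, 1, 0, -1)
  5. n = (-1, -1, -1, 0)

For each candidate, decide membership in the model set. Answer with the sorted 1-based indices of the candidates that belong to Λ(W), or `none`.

π⊥(n) = n₀ + n₁ζ³ + n₂ζ⁶ + n₃ζ⁹ where ζ = e^{iπ/4}.
#1 (0, 0, 1, 0): internal (0.0000, -1.0000); octagon support 1.0000 vs apothem 0.8 → ∉ W
#2 (-3, 2, 2, -1): internal (-5.1213, -1.2929); octagon support 5.1213 vs apothem 0.8 → ∉ W
#3 (-2, 2, -2, -3): internal (-5.5355, 1.2929); octagon support 5.5355 vs apothem 0.8 → ∉ W
#4 (1, 1, 0, -1): internal (-0.4142, 0.0000); octagon support 0.4142 vs apothem 0.8 → ∈ W
#5 (-1, -1, -1, 0): internal (-0.2929, 0.2929); octagon support 0.4142 vs apothem 0.8 → ∈ W

4, 5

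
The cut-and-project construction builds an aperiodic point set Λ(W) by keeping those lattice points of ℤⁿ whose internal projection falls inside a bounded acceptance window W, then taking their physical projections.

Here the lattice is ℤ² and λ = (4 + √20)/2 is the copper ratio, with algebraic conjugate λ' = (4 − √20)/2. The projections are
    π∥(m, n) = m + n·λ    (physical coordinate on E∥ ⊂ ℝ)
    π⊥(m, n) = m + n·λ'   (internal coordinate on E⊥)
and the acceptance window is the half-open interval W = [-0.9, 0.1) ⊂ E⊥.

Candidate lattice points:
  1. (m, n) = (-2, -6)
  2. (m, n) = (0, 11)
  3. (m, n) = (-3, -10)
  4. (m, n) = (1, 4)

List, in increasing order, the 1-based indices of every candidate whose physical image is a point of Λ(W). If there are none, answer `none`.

Compute λ' = (4−√20)/2 = -0.2361, so π⊥(m,n) = m -0.2361·n.
candidate 1: (m,n)=(-2,-6) → π∥ = -2-6·λ ≈ -27.4164, π⊥ = -2-6·λ' ≈ -0.5836 ∈ [-0.9, 0.1) ⇒ IN Λ
candidate 2: (m,n)=(0,11) → π∥ = 0+11·λ ≈ 46.5967, π⊥ = 0+11·λ' ≈ -2.5967 ∉ [-0.9, 0.1) ⇒ out
candidate 3: (m,n)=(-3,-10) → π∥ = -3-10·λ ≈ -45.3607, π⊥ = -3-10·λ' ≈ -0.6393 ∈ [-0.9, 0.1) ⇒ IN Λ
candidate 4: (m,n)=(1,4) → π∥ = 1+4·λ ≈ 17.9443, π⊥ = 1+4·λ' ≈ 0.0557 ∈ [-0.9, 0.1) ⇒ IN Λ

1, 3, 4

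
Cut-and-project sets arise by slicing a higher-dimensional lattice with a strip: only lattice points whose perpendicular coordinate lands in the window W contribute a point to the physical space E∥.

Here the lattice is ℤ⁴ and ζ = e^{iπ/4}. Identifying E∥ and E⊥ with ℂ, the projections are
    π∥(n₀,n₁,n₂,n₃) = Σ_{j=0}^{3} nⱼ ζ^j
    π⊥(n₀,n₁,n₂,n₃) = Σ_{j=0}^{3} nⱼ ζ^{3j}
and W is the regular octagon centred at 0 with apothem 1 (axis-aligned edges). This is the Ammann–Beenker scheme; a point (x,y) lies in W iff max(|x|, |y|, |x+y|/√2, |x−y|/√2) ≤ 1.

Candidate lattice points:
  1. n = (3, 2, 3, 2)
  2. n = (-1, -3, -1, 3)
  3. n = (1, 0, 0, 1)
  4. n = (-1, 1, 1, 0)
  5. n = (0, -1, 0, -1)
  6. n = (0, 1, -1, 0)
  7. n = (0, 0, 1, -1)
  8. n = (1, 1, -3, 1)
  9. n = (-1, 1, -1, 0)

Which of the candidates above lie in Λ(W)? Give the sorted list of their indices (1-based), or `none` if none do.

none

π⊥(n) = n₀ + n₁ζ³ + n₂ζ⁶ + n₃ζ⁹ where ζ = e^{iπ/4}.
#1 (3, 2, 3, 2): internal (3.00000, -0.17157); octagon support 3.00000 vs apothem 1 → ∉ W
#2 (-1, -3, -1, 3): internal (3.24264, 1.00000); octagon support 3.24264 vs apothem 1 → ∉ W
#3 (1, 0, 0, 1): internal (1.70711, 0.70711); octagon support 1.70711 vs apothem 1 → ∉ W
#4 (-1, 1, 1, 0): internal (-1.70711, -0.29289); octagon support 1.70711 vs apothem 1 → ∉ W
#5 (0, -1, 0, -1): internal (0.00000, -1.41421); octagon support 1.41421 vs apothem 1 → ∉ W
#6 (0, 1, -1, 0): internal (-0.70711, 1.70711); octagon support 1.70711 vs apothem 1 → ∉ W
#7 (0, 0, 1, -1): internal (-0.70711, -1.70711); octagon support 1.70711 vs apothem 1 → ∉ W
#8 (1, 1, -3, 1): internal (1.00000, 4.41421); octagon support 4.41421 vs apothem 1 → ∉ W
#9 (-1, 1, -1, 0): internal (-1.70711, 1.70711); octagon support 2.41421 vs apothem 1 → ∉ W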